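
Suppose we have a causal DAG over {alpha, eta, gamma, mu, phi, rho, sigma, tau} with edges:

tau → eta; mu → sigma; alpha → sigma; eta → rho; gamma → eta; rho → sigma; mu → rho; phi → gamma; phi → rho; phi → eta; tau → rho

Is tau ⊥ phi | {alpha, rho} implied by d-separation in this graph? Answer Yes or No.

6 paths connect tau and phi; each must be blocked for d-separation to hold:
  1. tau → rho ← eta ← phi — rho:collider[open]; eta:chain[open] ⇒ active
  2. tau → rho ← eta ← gamma ← phi — rho:collider[open]; eta:chain[open]; gamma:chain[open] ⇒ active
  3. tau → rho ← phi — rho:collider[open] ⇒ active
  4. tau → eta → rho ← phi — eta:chain[open]; rho:collider[open] ⇒ active
  5. tau → eta ← phi — eta:collider[open] ⇒ active
  6. tau → eta ← gamma ← phi — eta:collider[open]; gamma:chain[open] ⇒ active
Because an active path exists, tau and phi are not d-separated.

No — tau and phi are not d-separated given {alpha, rho}.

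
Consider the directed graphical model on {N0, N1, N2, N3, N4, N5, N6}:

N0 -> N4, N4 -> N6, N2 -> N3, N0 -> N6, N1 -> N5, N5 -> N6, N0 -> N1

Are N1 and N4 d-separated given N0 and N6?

No — N1 and N4 are not d-separated given {N0, N6}.

There are 4 undirected paths between N1 and N4; checking each against the conditioning set {N0, N6}:
Path 1: N1 → N5 → N6 ← N4
  N5 is a chain and N5 is not conditioned on; N6 is a collider and N6 is conditioned on, which opens it — no node blocks this path, so it is active.
Path 2: N1 → N5 → N6 ← N0 → N4
  N0 is a fork here and N0 is conditioned on, so the path is blocked at N0.
Path 3: N1 ← N0 → N4
  N0 is a fork here and N0 is conditioned on, so the path is blocked at N0.
Path 4: N1 ← N0 → N6 ← N4
  N0 is a fork here and N0 is conditioned on, so the path is blocked at N0.
Because an active path exists, N1 and N4 are not d-separated.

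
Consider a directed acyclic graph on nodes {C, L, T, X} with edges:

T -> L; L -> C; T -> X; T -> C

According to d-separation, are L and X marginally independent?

There are 2 undirected paths between L and X; checking each against the conditioning set ∅:
  1. L → C ← T → X — C:collider[blocks]; T:fork[open] ⇒ blocked
  2. L ← T → X — T:fork[open] ⇒ active
At least one path is unblocked, so d-separation fails.

No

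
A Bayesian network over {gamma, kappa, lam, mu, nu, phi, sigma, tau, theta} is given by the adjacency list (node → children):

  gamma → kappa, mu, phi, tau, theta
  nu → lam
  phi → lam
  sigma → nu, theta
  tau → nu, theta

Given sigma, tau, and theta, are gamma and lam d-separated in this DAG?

We examine all 5 paths between gamma and lam:
Path 1: gamma → tau → nu → lam
  tau is a chain here and tau is conditioned on, so the path is blocked at tau.
Path 2: gamma → tau → theta ← sigma → nu → lam
  tau is a chain here and tau is conditioned on, so the path is blocked at tau.
Path 3: gamma → theta ← tau → nu → lam
  tau is a fork here and tau is conditioned on, so the path is blocked at tau.
Path 4: gamma → theta ← sigma → nu → lam
  sigma is a fork here and sigma is conditioned on, so the path is blocked at sigma.
Path 5: gamma → phi → lam
  phi is a chain and phi is not conditioned on — no node blocks this path, so it is active.
Because an active path exists, gamma and lam are not d-separated.

No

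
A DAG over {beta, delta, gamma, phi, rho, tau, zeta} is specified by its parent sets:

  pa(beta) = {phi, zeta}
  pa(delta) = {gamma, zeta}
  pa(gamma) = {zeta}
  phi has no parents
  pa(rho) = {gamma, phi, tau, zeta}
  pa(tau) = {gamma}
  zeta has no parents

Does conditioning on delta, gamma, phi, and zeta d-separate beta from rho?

6 paths connect beta and rho; each must be blocked for d-separation to hold:
  1. beta ← zeta → gamma → tau → rho — zeta:fork[blocks]; gamma:chain[blocks]; tau:chain[open] ⇒ blocked
  2. beta ← zeta → gamma → rho — zeta:fork[blocks]; gamma:chain[blocks] ⇒ blocked
  3. beta ← zeta → rho — zeta:fork[blocks] ⇒ blocked
  4. beta ← zeta → delta ← gamma → tau → rho — zeta:fork[blocks]; delta:collider[open]; gamma:fork[blocks]; tau:chain[open] ⇒ blocked
  5. beta ← zeta → delta ← gamma → rho — zeta:fork[blocks]; delta:collider[open]; gamma:fork[blocks] ⇒ blocked
  6. beta ← phi → rho — phi:fork[blocks] ⇒ blocked
Since every path is blocked, d-separation holds.

Yes — beta and rho are d-separated given {delta, gamma, phi, zeta}.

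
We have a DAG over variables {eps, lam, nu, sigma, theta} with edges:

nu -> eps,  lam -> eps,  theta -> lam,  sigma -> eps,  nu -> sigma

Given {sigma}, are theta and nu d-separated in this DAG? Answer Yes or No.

Yes

There are 2 undirected paths between theta and nu; checking each against the conditioning set {sigma}:
Path 1: theta → lam → eps ← nu
  eps is a collider here and neither eps nor any of its descendants is conditioned on, so the collider stays closed — the path is blocked at eps.
Path 2: theta → lam → eps ← sigma ← nu
  eps is a collider here and neither eps nor any of its descendants is conditioned on, so the collider stays closed — the path is blocked at eps.
Since every path is blocked, d-separation holds.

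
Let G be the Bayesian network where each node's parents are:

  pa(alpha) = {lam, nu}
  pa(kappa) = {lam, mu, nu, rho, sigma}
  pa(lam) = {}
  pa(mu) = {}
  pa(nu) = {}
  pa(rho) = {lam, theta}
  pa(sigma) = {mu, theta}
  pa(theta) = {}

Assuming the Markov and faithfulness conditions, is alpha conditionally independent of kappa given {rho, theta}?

No

We examine all 5 paths between alpha and kappa:
Path 1: alpha ← nu → kappa
  nu is a fork and nu is not conditioned on — no node blocks this path, so it is active.
Path 2: alpha ← lam → rho ← theta → sigma ← mu → kappa
  theta is a fork here and theta is conditioned on, so the path is blocked at theta.
Path 3: alpha ← lam → rho ← theta → sigma → kappa
  theta is a fork here and theta is conditioned on, so the path is blocked at theta.
Path 4: alpha ← lam → rho → kappa
  rho is a chain here and rho is conditioned on, so the path is blocked at rho.
Path 5: alpha ← lam → kappa
  lam is a fork and lam is not conditioned on — no node blocks this path, so it is active.
At least one path is unblocked, so d-separation fails.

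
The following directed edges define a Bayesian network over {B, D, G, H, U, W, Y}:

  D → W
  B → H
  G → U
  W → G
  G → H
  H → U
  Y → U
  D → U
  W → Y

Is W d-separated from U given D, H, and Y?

No

We examine all 4 paths between W and U:
Path 1: W ← D → U
  D is a fork here and D is conditioned on, so the path is blocked at D.
Path 2: W → Y → U
  Y is a chain here and Y is conditioned on, so the path is blocked at Y.
Path 3: W → G → U
  G is a chain and G is not conditioned on — no node blocks this path, so it is active.
Path 4: W → G → H → U
  H is a chain here and H is conditioned on, so the path is blocked at H.
At least one path is unblocked, so d-separation fails.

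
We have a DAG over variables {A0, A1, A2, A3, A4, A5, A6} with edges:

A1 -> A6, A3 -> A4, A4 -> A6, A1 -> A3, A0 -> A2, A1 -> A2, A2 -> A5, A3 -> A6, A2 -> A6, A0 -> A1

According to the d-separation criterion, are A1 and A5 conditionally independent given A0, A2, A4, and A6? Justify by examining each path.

Yes

We examine all 5 paths between A1 and A5:
Path 1: A1 ← A0 → A2 → A5
  A0 is a fork here and A0 is conditioned on, so the path is blocked at A0.
Path 2: A1 → A2 → A5
  A2 is a chain here and A2 is conditioned on, so the path is blocked at A2.
Path 3: A1 → A3 → A6 ← A2 → A5
  A2 is a fork here and A2 is conditioned on, so the path is blocked at A2.
Path 4: A1 → A3 → A4 → A6 ← A2 → A5
  A4 is a chain here and A4 is conditioned on, so the path is blocked at A4.
Path 5: A1 → A6 ← A2 → A5
  A2 is a fork here and A2 is conditioned on, so the path is blocked at A2.
Every path is blocked, so A1 and A5 are d-separated given {A0, A2, A4, A6}.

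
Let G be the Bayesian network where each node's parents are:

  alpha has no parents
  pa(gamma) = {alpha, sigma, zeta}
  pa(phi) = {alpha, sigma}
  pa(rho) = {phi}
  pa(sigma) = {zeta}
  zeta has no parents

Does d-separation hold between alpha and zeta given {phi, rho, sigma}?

Enumerating the 4 paths from alpha to zeta and testing each for blocking by {phi, rho, sigma}:
  1. alpha → phi ← sigma ← zeta — phi:collider[open]; sigma:chain[blocks] ⇒ blocked
  2. alpha → phi ← sigma → gamma ← zeta — phi:collider[open]; sigma:fork[blocks]; gamma:collider[blocks] ⇒ blocked
  3. alpha → gamma ← sigma ← zeta — gamma:collider[blocks]; sigma:chain[blocks] ⇒ blocked
  4. alpha → gamma ← zeta — gamma:collider[blocks] ⇒ blocked
Since every path is blocked, d-separation holds.

Yes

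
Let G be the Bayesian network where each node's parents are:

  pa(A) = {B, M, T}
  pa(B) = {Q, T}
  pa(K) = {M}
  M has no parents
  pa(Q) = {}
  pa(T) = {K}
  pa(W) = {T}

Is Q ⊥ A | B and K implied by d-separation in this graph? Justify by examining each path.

No — Q and A are not d-separated given {B, K}.

3 paths connect Q and A; each must be blocked for d-separation to hold:
  1. Q → B ← T ← K ← M → A — B:collider[open]; T:chain[open]; K:chain[blocks]; M:fork[open] ⇒ blocked
  2. Q → B ← T → A — B:collider[open]; T:fork[open] ⇒ active
  3. Q → B → A — B:chain[blocks] ⇒ blocked
At least one path is unblocked, so d-separation fails.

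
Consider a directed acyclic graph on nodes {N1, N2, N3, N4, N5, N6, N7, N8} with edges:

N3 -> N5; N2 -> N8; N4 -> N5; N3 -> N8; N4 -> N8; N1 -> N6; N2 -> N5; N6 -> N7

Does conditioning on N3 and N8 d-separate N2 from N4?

We examine all 4 paths between N2 and N4:
Path 1: N2 → N8 ← N4
  N8 is a collider and N8 is conditioned on, which opens it — no node blocks this path, so it is active.
Path 2: N2 → N8 ← N3 → N5 ← N4
  N3 is a fork here and N3 is conditioned on, so the path is blocked at N3.
Path 3: N2 → N5 ← N4
  N5 is a collider here and neither N5 nor any of its descendants is conditioned on, so the collider stays closed — the path is blocked at N5.
Path 4: N2 → N5 ← N3 → N8 ← N4
  N5 is a collider here and neither N5 nor any of its descendants is conditioned on, so the collider stays closed — the path is blocked at N5.
At least one path is unblocked, so d-separation fails.

No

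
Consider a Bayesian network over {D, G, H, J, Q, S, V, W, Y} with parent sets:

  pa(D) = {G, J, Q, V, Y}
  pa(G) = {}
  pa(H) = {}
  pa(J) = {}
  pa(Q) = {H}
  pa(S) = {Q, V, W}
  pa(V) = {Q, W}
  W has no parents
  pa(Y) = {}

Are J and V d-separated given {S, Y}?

There are 4 undirected paths between J and V; checking each against the conditioning set {S, Y}:
Path 1: J → D ← Q → S ← W → V
  D is a collider here and neither D nor any of its descendants is conditioned on, so the collider stays closed — the path is blocked at D.
Path 2: J → D ← Q → S ← V
  D is a collider here and neither D nor any of its descendants is conditioned on, so the collider stays closed — the path is blocked at D.
Path 3: J → D ← Q → V
  D is a collider here and neither D nor any of its descendants is conditioned on, so the collider stays closed — the path is blocked at D.
Path 4: J → D ← V
  D is a collider here and neither D nor any of its descendants is conditioned on, so the collider stays closed — the path is blocked at D.
All paths are blocked; J ⊥ V | {S, Y} holds.

Yes — J and V are d-separated given {S, Y}.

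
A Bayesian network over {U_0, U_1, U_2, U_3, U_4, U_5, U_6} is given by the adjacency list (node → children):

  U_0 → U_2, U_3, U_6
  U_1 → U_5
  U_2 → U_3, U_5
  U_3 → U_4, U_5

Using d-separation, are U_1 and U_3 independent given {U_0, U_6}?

Yes — U_1 and U_3 are d-separated given {U_0, U_6}.

We examine all 3 paths between U_1 and U_3:
Path 1: U_1 → U_5 ← U_2 ← U_0 → U_3
  U_5 is a collider here and neither U_5 nor any of its descendants is conditioned on, so the collider stays closed — the path is blocked at U_5.
Path 2: U_1 → U_5 ← U_2 → U_3
  U_5 is a collider here and neither U_5 nor any of its descendants is conditioned on, so the collider stays closed — the path is blocked at U_5.
Path 3: U_1 → U_5 ← U_3
  U_5 is a collider here and neither U_5 nor any of its descendants is conditioned on, so the collider stays closed — the path is blocked at U_5.
Every path is blocked, so U_1 and U_3 are d-separated given {U_0, U_6}.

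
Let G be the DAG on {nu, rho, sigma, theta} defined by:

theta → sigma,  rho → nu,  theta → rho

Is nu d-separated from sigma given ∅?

There is one path between nu and sigma:
Path 1: nu ← rho ← theta → sigma
  rho is a chain and rho is not conditioned on; theta is a fork and theta is not conditioned on — no node blocks this path, so it is active.
Since the path nu ← rho ← theta → sigma is active, nu and sigma are not d-separated given ∅.

No — nu and sigma are not d-separated given ∅.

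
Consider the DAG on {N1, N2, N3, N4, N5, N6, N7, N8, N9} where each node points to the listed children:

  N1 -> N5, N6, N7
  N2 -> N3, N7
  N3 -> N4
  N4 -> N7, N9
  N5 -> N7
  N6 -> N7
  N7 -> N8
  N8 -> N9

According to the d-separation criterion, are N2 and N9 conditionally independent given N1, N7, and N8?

There are 4 undirected paths between N2 and N9; checking each against the conditioning set {N1, N7, N8}:
Path 1: N2 → N3 → N4 → N9
  N3 is a chain and N3 is not conditioned on; N4 is a chain and N4 is not conditioned on — no node blocks this path, so it is active.
Path 2: N2 → N3 → N4 → N7 → N8 → N9
  N7 is a chain here and N7 is conditioned on, so the path is blocked at N7.
Path 3: N2 → N7 ← N4 → N9
  N7 is a collider and N7 is conditioned on, which opens it; N4 is a fork and N4 is not conditioned on — no node blocks this path, so it is active.
Path 4: N2 → N7 → N8 → N9
  N7 is a chain here and N7 is conditioned on, so the path is blocked at N7.
At least one path is unblocked, so d-separation fails.

No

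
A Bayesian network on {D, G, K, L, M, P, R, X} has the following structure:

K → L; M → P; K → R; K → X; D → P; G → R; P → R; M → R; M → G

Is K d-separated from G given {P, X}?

Yes — K and G are d-separated given {P, X}.

There are 3 undirected paths between K and G; checking each against the conditioning set {P, X}:
Path 1: K → R ← P ← M → G
  R is a collider here and neither R nor any of its descendants is conditioned on, so the collider stays closed — the path is blocked at R.
Path 2: K → R ← G
  R is a collider here and neither R nor any of its descendants is conditioned on, so the collider stays closed — the path is blocked at R.
Path 3: K → R ← M → G
  R is a collider here and neither R nor any of its descendants is conditioned on, so the collider stays closed — the path is blocked at R.
Since every path is blocked, d-separation holds.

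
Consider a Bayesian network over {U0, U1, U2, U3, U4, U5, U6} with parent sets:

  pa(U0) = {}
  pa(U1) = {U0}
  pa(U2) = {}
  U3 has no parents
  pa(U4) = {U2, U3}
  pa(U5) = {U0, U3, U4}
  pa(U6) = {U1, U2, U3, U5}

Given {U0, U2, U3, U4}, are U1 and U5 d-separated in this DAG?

6 paths connect U1 and U5; each must be blocked for d-separation to hold:
Path 1: U1 → U6 ← U3 → U4 → U5
  U6 is a collider here and neither U6 nor any of its descendants is conditioned on, so the collider stays closed — the path is blocked at U6.
Path 2: U1 → U6 ← U3 → U5
  U6 is a collider here and neither U6 nor any of its descendants is conditioned on, so the collider stays closed — the path is blocked at U6.
Path 3: U1 → U6 ← U2 → U4 ← U3 → U5
  U6 is a collider here and neither U6 nor any of its descendants is conditioned on, so the collider stays closed — the path is blocked at U6.
Path 4: U1 → U6 ← U2 → U4 → U5
  U6 is a collider here and neither U6 nor any of its descendants is conditioned on, so the collider stays closed — the path is blocked at U6.
Path 5: U1 → U6 ← U5
  U6 is a collider here and neither U6 nor any of its descendants is conditioned on, so the collider stays closed — the path is blocked at U6.
Path 6: U1 ← U0 → U5
  U0 is a fork here and U0 is conditioned on, so the path is blocked at U0.
Since every path is blocked, d-separation holds.

Yes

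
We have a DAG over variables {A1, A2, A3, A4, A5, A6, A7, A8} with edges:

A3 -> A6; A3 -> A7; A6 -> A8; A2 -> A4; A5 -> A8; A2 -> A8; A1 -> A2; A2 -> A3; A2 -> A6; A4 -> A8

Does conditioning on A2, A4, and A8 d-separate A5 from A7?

No

6 paths connect A5 and A7; each must be blocked for d-separation to hold:
Path 1: A5 → A8 ← A4 ← A2 → A3 → A7
  A4 is a chain here and A4 is conditioned on, so the path is blocked at A4.
Path 2: A5 → A8 ← A4 ← A2 → A6 ← A3 → A7
  A4 is a chain here and A4 is conditioned on, so the path is blocked at A4.
Path 3: A5 → A8 ← A2 → A3 → A7
  A2 is a fork here and A2 is conditioned on, so the path is blocked at A2.
Path 4: A5 → A8 ← A2 → A6 ← A3 → A7
  A2 is a fork here and A2 is conditioned on, so the path is blocked at A2.
Path 5: A5 → A8 ← A6 ← A3 → A7
  A8 is a collider and A8 is conditioned on, which opens it; A6 is a chain and A6 is not conditioned on; A3 is a fork and A3 is not conditioned on — no node blocks this path, so it is active.
Path 6: A5 → A8 ← A6 ← A2 → A3 → A7
  A2 is a fork here and A2 is conditioned on, so the path is blocked at A2.
Since the path A5 → A8 ← A6 ← A3 → A7 is active, A5 and A7 are not d-separated given {A2, A4, A8}.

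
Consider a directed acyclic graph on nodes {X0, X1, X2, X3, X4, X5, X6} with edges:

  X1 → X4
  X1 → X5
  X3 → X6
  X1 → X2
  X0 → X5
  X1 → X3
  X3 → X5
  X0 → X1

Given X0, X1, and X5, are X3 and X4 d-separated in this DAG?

There are 3 undirected paths between X3 and X4; checking each against the conditioning set {X0, X1, X5}:
Path 1: X3 ← X1 → X4
  X1 is a fork here and X1 is conditioned on, so the path is blocked at X1.
Path 2: X3 → X5 ← X1 → X4
  X1 is a fork here and X1 is conditioned on, so the path is blocked at X1.
Path 3: X3 → X5 ← X0 → X1 → X4
  X0 is a fork here and X0 is conditioned on, so the path is blocked at X0.
All paths are blocked; X3 ⊥ X4 | {X0, X1, X5} holds.

Yes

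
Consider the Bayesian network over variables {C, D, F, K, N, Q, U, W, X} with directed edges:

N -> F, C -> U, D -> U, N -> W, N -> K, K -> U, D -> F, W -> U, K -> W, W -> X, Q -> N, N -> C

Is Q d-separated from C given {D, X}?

Enumerating the 6 paths from Q to C and testing each for blocking by {D, X}:
Path 1: Q → N → W ← K → U ← C
  U is a collider here and neither U nor any of its descendants is conditioned on, so the collider stays closed — the path is blocked at U.
Path 2: Q → N → W → U ← C
  U is a collider here and neither U nor any of its descendants is conditioned on, so the collider stays closed — the path is blocked at U.
Path 3: Q → N → F ← D → U ← C
  F is a collider here and neither F nor any of its descendants is conditioned on, so the collider stays closed — the path is blocked at F.
Path 4: Q → N → C
  N is a chain and N is not conditioned on — no node blocks this path, so it is active.
Path 5: Q → N → K → W → U ← C
  U is a collider here and neither U nor any of its descendants is conditioned on, so the collider stays closed — the path is blocked at U.
Path 6: Q → N → K → U ← C
  U is a collider here and neither U nor any of its descendants is conditioned on, so the collider stays closed — the path is blocked at U.
Since the path Q → N → C is active, Q and C are not d-separated given {D, X}.

No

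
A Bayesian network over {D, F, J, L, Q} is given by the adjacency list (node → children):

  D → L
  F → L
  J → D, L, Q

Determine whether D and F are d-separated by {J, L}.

No

There are 2 undirected paths between D and F; checking each against the conditioning set {J, L}:
Path 1: D → L ← F
  L is a collider and L is conditioned on, which opens it — no node blocks this path, so it is active.
Path 2: D ← J → L ← F
  J is a fork here and J is conditioned on, so the path is blocked at J.
At least one path is unblocked, so d-separation fails.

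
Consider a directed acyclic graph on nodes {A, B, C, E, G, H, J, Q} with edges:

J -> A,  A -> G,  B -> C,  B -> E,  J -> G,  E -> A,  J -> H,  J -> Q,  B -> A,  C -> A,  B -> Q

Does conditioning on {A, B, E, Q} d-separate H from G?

5 paths connect H and G; each must be blocked for d-separation to hold:
Path 1: H ← J → G
  J is a fork and J is not conditioned on — no node blocks this path, so it is active.
Path 2: H ← J → A → G
  A is a chain here and A is conditioned on, so the path is blocked at A.
Path 3: H ← J → Q ← B → E → A → G
  B is a fork here and B is conditioned on, so the path is blocked at B.
Path 4: H ← J → Q ← B → C → A → G
  B is a fork here and B is conditioned on, so the path is blocked at B.
Path 5: H ← J → Q ← B → A → G
  B is a fork here and B is conditioned on, so the path is blocked at B.
Because an active path exists, H and G are not d-separated.

No — H and G are not d-separated given {A, B, E, Q}.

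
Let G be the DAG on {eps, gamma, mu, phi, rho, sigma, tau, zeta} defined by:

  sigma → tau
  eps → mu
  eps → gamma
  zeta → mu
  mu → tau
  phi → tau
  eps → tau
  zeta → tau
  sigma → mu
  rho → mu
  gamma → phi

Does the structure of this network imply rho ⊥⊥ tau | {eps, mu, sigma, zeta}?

We examine all 5 paths between rho and tau:
Path 1: rho → mu ← eps → tau
  eps is a fork here and eps is conditioned on, so the path is blocked at eps.
Path 2: rho → mu ← eps → gamma → phi → tau
  eps is a fork here and eps is conditioned on, so the path is blocked at eps.
Path 3: rho → mu → tau
  mu is a chain here and mu is conditioned on, so the path is blocked at mu.
Path 4: rho → mu ← zeta → tau
  zeta is a fork here and zeta is conditioned on, so the path is blocked at zeta.
Path 5: rho → mu ← sigma → tau
  sigma is a fork here and sigma is conditioned on, so the path is blocked at sigma.
Since every path is blocked, d-separation holds.

Yes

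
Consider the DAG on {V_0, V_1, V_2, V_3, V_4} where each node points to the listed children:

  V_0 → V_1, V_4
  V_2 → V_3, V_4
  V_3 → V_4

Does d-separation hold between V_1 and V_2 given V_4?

No

2 paths connect V_1 and V_2; each must be blocked for d-separation to hold:
Path 1: V_1 ← V_0 → V_4 ← V_2
  V_0 is a fork and V_0 is not conditioned on; V_4 is a collider and V_4 is conditioned on, which opens it — no node blocks this path, so it is active.
Path 2: V_1 ← V_0 → V_4 ← V_3 ← V_2
  V_0 is a fork and V_0 is not conditioned on; V_4 is a collider and V_4 is conditioned on, which opens it; V_3 is a chain and V_3 is not conditioned on — no node blocks this path, so it is active.
At least one path is unblocked, so d-separation fails.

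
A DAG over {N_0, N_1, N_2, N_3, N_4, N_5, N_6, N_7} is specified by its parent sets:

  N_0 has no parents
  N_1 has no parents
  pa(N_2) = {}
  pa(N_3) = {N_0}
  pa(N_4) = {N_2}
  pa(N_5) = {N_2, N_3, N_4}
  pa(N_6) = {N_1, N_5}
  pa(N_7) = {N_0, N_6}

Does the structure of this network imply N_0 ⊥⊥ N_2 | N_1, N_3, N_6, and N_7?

Yes — N_0 and N_2 are d-separated given {N_1, N_3, N_6, N_7}.

Enumerating the 4 paths from N_0 to N_2 and testing each for blocking by {N_1, N_3, N_6, N_7}:
Path 1: N_0 → N_7 ← N_6 ← N_5 ← N_4 ← N_2
  N_6 is a chain here and N_6 is conditioned on, so the path is blocked at N_6.
Path 2: N_0 → N_7 ← N_6 ← N_5 ← N_2
  N_6 is a chain here and N_6 is conditioned on, so the path is blocked at N_6.
Path 3: N_0 → N_3 → N_5 ← N_4 ← N_2
  N_3 is a chain here and N_3 is conditioned on, so the path is blocked at N_3.
Path 4: N_0 → N_3 → N_5 ← N_2
  N_3 is a chain here and N_3 is conditioned on, so the path is blocked at N_3.
All paths are blocked; N_0 ⊥ N_2 | {N_1, N_3, N_6, N_7} holds.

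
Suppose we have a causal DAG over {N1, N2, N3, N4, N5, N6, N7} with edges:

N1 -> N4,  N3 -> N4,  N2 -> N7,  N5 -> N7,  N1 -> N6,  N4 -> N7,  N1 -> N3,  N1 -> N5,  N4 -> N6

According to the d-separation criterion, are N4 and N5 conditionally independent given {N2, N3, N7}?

No

We examine all 4 paths between N4 and N5:
Path 1: N4 → N6 ← N1 → N5
  N6 is a collider here and neither N6 nor any of its descendants is conditioned on, so the collider stays closed — the path is blocked at N6.
Path 2: N4 → N7 ← N5
  N7 is a collider and N7 is conditioned on, which opens it — no node blocks this path, so it is active.
Path 3: N4 ← N1 → N5
  N1 is a fork and N1 is not conditioned on — no node blocks this path, so it is active.
Path 4: N4 ← N3 ← N1 → N5
  N3 is a chain here and N3 is conditioned on, so the path is blocked at N3.
Since the path N4 → N7 ← N5 is active, N4 and N5 are not d-separated given {N2, N3, N7}.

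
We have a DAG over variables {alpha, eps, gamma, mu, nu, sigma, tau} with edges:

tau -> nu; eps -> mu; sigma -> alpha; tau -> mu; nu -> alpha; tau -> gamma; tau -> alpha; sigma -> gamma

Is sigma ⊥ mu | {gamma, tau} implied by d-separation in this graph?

Yes — sigma and mu are d-separated given {gamma, tau}.

3 paths connect sigma and mu; each must be blocked for d-separation to hold:
  1. sigma → alpha ← tau → mu — alpha:collider[blocks]; tau:fork[blocks] ⇒ blocked
  2. sigma → alpha ← nu ← tau → mu — alpha:collider[blocks]; nu:chain[open]; tau:fork[blocks] ⇒ blocked
  3. sigma → gamma ← tau → mu — gamma:collider[open]; tau:fork[blocks] ⇒ blocked
Every path is blocked, so sigma and mu are d-separated given {gamma, tau}.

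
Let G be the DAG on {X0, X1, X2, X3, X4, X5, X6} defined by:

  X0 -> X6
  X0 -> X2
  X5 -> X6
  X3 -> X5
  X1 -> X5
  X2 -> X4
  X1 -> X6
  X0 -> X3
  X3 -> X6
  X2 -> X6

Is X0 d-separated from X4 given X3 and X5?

There are 5 undirected paths between X0 and X4; checking each against the conditioning set {X3, X5}:
Path 1: X0 → X2 → X4
  X2 is a chain and X2 is not conditioned on — no node blocks this path, so it is active.
Path 2: X0 → X6 ← X2 → X4
  X6 is a collider here and neither X6 nor any of its descendants is conditioned on, so the collider stays closed — the path is blocked at X6.
Path 3: X0 → X3 → X5 → X6 ← X2 → X4
  X3 is a chain here and X3 is conditioned on, so the path is blocked at X3.
Path 4: X0 → X3 → X5 ← X1 → X6 ← X2 → X4
  X3 is a chain here and X3 is conditioned on, so the path is blocked at X3.
Path 5: X0 → X3 → X6 ← X2 → X4
  X3 is a chain here and X3 is conditioned on, so the path is blocked at X3.
Because an active path exists, X0 and X4 are not d-separated.

No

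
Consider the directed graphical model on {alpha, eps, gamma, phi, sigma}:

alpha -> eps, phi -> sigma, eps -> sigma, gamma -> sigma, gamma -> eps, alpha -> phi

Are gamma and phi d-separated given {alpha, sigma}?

No — gamma and phi are not d-separated given {alpha, sigma}.

Enumerating the 4 paths from gamma to phi and testing each for blocking by {alpha, sigma}:
  1. gamma → sigma ← eps ← alpha → phi — sigma:collider[open]; eps:chain[open]; alpha:fork[blocks] ⇒ blocked
  2. gamma → sigma ← phi — sigma:collider[open] ⇒ active
  3. gamma → eps → sigma ← phi — eps:chain[open]; sigma:collider[open] ⇒ active
  4. gamma → eps ← alpha → phi — eps:collider[open]; alpha:fork[blocks] ⇒ blocked
At least one path is unblocked, so d-separation fails.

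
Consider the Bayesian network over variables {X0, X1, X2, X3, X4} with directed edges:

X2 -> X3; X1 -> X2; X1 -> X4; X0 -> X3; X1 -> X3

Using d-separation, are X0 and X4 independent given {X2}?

Yes — X0 and X4 are d-separated given {X2}.

There are 2 undirected paths between X0 and X4; checking each against the conditioning set {X2}:
Path 1: X0 → X3 ← X1 → X4
  X3 is a collider here and neither X3 nor any of its descendants is conditioned on, so the collider stays closed — the path is blocked at X3.
Path 2: X0 → X3 ← X2 ← X1 → X4
  X3 is a collider here and neither X3 nor any of its descendants is conditioned on, so the collider stays closed — the path is blocked at X3.
Since every path is blocked, d-separation holds.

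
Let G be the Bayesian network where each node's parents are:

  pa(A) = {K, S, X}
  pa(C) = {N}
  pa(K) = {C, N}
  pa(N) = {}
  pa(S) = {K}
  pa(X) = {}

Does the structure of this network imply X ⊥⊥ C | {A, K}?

Yes

There are 4 undirected paths between X and C; checking each against the conditioning set {A, K}:
Path 1: X → A ← K ← C
  K is a chain here and K is conditioned on, so the path is blocked at K.
Path 2: X → A ← K ← N → C
  K is a chain here and K is conditioned on, so the path is blocked at K.
Path 3: X → A ← S ← K ← C
  K is a chain here and K is conditioned on, so the path is blocked at K.
Path 4: X → A ← S ← K ← N → C
  K is a chain here and K is conditioned on, so the path is blocked at K.
All paths are blocked; X ⊥ C | {A, K} holds.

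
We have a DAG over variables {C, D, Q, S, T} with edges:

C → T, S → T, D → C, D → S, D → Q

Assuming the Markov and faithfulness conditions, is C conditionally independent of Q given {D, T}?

Yes — C and Q are d-separated given {D, T}.

We examine all 2 paths between C and Q:
  1. C → T ← S ← D → Q — T:collider[open]; S:chain[open]; D:fork[blocks] ⇒ blocked
  2. C ← D → Q — D:fork[blocks] ⇒ blocked
All paths are blocked; C ⊥ Q | {D, T} holds.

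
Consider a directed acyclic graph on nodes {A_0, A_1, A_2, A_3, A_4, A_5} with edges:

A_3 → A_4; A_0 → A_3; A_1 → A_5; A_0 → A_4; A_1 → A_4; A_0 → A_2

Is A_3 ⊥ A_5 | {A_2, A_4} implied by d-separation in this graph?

No

There are 2 undirected paths between A_3 and A_5; checking each against the conditioning set {A_2, A_4}:
  1. A_3 ← A_0 → A_4 ← A_1 → A_5 — A_0:fork[open]; A_4:collider[open]; A_1:fork[open] ⇒ active
  2. A_3 → A_4 ← A_1 → A_5 — A_4:collider[open]; A_1:fork[open] ⇒ active
Since the path A_3 ← A_0 → A_4 ← A_1 → A_5 is active, A_3 and A_5 are not d-separated given {A_2, A_4}.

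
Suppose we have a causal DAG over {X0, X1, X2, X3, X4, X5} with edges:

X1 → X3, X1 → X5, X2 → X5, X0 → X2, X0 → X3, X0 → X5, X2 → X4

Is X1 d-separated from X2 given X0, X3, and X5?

No — X1 and X2 are not d-separated given {X0, X3, X5}.

There are 4 undirected paths between X1 and X2; checking each against the conditioning set {X0, X3, X5}:
Path 1: X1 → X5 ← X0 → X2
  X0 is a fork here and X0 is conditioned on, so the path is blocked at X0.
Path 2: X1 → X5 ← X2
  X5 is a collider and X5 is conditioned on, which opens it — no node blocks this path, so it is active.
Path 3: X1 → X3 ← X0 → X5 ← X2
  X0 is a fork here and X0 is conditioned on, so the path is blocked at X0.
Path 4: X1 → X3 ← X0 → X2
  X0 is a fork here and X0 is conditioned on, so the path is blocked at X0.
Because an active path exists, X1 and X2 are not d-separated.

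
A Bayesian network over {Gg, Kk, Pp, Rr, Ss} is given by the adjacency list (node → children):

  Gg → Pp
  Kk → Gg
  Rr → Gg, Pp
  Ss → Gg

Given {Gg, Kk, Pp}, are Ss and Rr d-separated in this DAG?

We examine all 2 paths between Ss and Rr:
Path 1: Ss → Gg ← Rr
  Gg is a collider and Gg is conditioned on, which opens it — no node blocks this path, so it is active.
Path 2: Ss → Gg → Pp ← Rr
  Gg is a chain here and Gg is conditioned on, so the path is blocked at Gg.
At least one path is unblocked, so d-separation fails.

No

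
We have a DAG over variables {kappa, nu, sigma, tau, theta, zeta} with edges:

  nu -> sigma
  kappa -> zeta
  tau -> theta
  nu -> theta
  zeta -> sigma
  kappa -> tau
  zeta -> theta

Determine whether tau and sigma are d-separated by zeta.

We examine all 4 paths between tau and sigma:
  1. tau → theta ← nu → sigma — theta:collider[blocks]; nu:fork[open] ⇒ blocked
  2. tau → theta ← zeta → sigma — theta:collider[blocks]; zeta:fork[blocks] ⇒ blocked
  3. tau ← kappa → zeta → theta ← nu → sigma — kappa:fork[open]; zeta:chain[blocks]; theta:collider[blocks]; nu:fork[open] ⇒ blocked
  4. tau ← kappa → zeta → sigma — kappa:fork[open]; zeta:chain[blocks] ⇒ blocked
Since every path is blocked, d-separation holds.

Yes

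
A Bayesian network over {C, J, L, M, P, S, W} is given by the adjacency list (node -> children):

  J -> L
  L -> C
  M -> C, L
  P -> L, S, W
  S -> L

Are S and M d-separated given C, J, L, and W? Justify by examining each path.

4 paths connect S and M; each must be blocked for d-separation to hold:
Path 1: S → L ← M
  L is a collider and L is conditioned on, which opens it — no node blocks this path, so it is active.
Path 2: S → L → C ← M
  L is a chain here and L is conditioned on, so the path is blocked at L.
Path 3: S ← P → L ← M
  P is a fork and P is not conditioned on; L is a collider and L is conditioned on, which opens it — no node blocks this path, so it is active.
Path 4: S ← P → L → C ← M
  L is a chain here and L is conditioned on, so the path is blocked at L.
At least one path is unblocked, so d-separation fails.

No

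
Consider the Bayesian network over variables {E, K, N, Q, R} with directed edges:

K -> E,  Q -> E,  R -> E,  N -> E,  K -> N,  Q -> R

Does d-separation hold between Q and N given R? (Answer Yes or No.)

We examine all 4 paths between Q and N:
Path 1: Q → R → E ← N
  R is a chain here and R is conditioned on, so the path is blocked at R.
Path 2: Q → R → E ← K → N
  R is a chain here and R is conditioned on, so the path is blocked at R.
Path 3: Q → E ← N
  E is a collider here and neither E nor any of its descendants is conditioned on, so the collider stays closed — the path is blocked at E.
Path 4: Q → E ← K → N
  E is a collider here and neither E nor any of its descendants is conditioned on, so the collider stays closed — the path is blocked at E.
Since every path is blocked, d-separation holds.

Yes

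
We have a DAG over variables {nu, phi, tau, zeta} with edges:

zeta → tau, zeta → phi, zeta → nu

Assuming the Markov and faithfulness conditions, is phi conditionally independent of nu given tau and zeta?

Yes

The only undirected path from phi to nu is:
Path 1: phi ← zeta → nu
  zeta is a fork here and zeta is conditioned on, so the path is blocked at zeta.
Every path is blocked, so phi and nu are d-separated given {tau, zeta}.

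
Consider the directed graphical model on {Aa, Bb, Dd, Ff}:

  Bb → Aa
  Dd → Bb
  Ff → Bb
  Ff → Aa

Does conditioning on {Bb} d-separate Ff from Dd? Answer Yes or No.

There are 2 undirected paths between Ff and Dd; checking each against the conditioning set {Bb}:
Path 1: Ff → Bb ← Dd
  Bb is a collider and Bb is conditioned on, which opens it — no node blocks this path, so it is active.
Path 2: Ff → Aa ← Bb ← Dd
  Aa is a collider here and neither Aa nor any of its descendants is conditioned on, so the collider stays closed — the path is blocked at Aa.
At least one path is unblocked, so d-separation fails.

No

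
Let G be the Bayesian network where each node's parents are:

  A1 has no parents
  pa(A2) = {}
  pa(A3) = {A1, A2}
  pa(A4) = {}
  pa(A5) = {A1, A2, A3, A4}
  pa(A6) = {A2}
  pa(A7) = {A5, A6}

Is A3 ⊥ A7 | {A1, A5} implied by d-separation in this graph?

No

We examine all 6 paths between A3 and A7:
  1. A3 ← A1 → A5 → A7 — A1:fork[blocks]; A5:chain[blocks] ⇒ blocked
  2. A3 ← A1 → A5 ← A2 → A6 → A7 — A1:fork[blocks]; A5:collider[open]; A2:fork[open]; A6:chain[open] ⇒ blocked
  3. A3 ← A2 → A6 → A7 — A2:fork[open]; A6:chain[open] ⇒ active
  4. A3 ← A2 → A5 → A7 — A2:fork[open]; A5:chain[blocks] ⇒ blocked
  5. A3 → A5 → A7 — A5:chain[blocks] ⇒ blocked
  6. A3 → A5 ← A2 → A6 → A7 — A5:collider[open]; A2:fork[open]; A6:chain[open] ⇒ active
At least one path is unblocked, so d-separation fails.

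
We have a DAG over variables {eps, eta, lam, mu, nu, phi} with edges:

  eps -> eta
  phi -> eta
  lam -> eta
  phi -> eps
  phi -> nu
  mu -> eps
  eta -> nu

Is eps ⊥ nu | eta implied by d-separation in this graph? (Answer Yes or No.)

No

There are 4 undirected paths between eps and nu; checking each against the conditioning set {eta}:
Path 1: eps → eta → nu
  eta is a chain here and eta is conditioned on, so the path is blocked at eta.
Path 2: eps → eta ← phi → nu
  eta is a collider and eta is conditioned on, which opens it; phi is a fork and phi is not conditioned on — no node blocks this path, so it is active.
Path 3: eps ← phi → nu
  phi is a fork and phi is not conditioned on — no node blocks this path, so it is active.
Path 4: eps ← phi → eta → nu
  eta is a chain here and eta is conditioned on, so the path is blocked at eta.
Because an active path exists, eps and nu are not d-separated.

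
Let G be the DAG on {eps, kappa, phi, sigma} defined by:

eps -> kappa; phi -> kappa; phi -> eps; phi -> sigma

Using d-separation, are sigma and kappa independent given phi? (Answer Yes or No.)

Yes

2 paths connect sigma and kappa; each must be blocked for d-separation to hold:
  1. sigma ← phi → eps → kappa — phi:fork[blocks]; eps:chain[open] ⇒ blocked
  2. sigma ← phi → kappa — phi:fork[blocks] ⇒ blocked
Since every path is blocked, d-separation holds.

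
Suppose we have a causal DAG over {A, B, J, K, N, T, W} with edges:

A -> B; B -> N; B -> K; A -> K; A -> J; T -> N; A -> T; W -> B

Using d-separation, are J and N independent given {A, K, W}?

Yes

We examine all 3 paths between J and N:
  1. J ← A → T → N — A:fork[blocks]; T:chain[open] ⇒ blocked
  2. J ← A → B → N — A:fork[blocks]; B:chain[open] ⇒ blocked
  3. J ← A → K ← B → N — A:fork[blocks]; K:collider[open]; B:fork[open] ⇒ blocked
Since every path is blocked, d-separation holds.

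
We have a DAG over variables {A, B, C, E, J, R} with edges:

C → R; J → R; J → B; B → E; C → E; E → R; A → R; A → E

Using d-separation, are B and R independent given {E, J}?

Enumerating the 4 paths from B to R and testing each for blocking by {E, J}:
Path 1: B ← J → R
  J is a fork here and J is conditioned on, so the path is blocked at J.
Path 2: B → E → R
  E is a chain here and E is conditioned on, so the path is blocked at E.
Path 3: B → E ← C → R
  E is a collider and E is conditioned on, which opens it; C is a fork and C is not conditioned on — no node blocks this path, so it is active.
Path 4: B → E ← A → R
  E is a collider and E is conditioned on, which opens it; A is a fork and A is not conditioned on — no node blocks this path, so it is active.
Since the path B → E ← C → R is active, B and R are not d-separated given {E, J}.

No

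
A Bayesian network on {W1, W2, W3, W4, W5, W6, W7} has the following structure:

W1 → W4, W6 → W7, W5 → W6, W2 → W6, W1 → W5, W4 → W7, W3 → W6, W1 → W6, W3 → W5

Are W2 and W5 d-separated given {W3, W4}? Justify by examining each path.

4 paths connect W2 and W5; each must be blocked for d-separation to hold:
Path 1: W2 → W6 ← W5
  W6 is a collider here and neither W6 nor any of its descendants is conditioned on, so the collider stays closed — the path is blocked at W6.
Path 2: W2 → W6 ← W1 → W5
  W6 is a collider here and neither W6 nor any of its descendants is conditioned on, so the collider stays closed — the path is blocked at W6.
Path 3: W2 → W6 → W7 ← W4 ← W1 → W5
  W7 is a collider here and neither W7 nor any of its descendants is conditioned on, so the collider stays closed — the path is blocked at W7.
Path 4: W2 → W6 ← W3 → W5
  W6 is a collider here and neither W6 nor any of its descendants is conditioned on, so the collider stays closed — the path is blocked at W6.
Since every path is blocked, d-separation holds.

Yes — W2 and W5 are d-separated given {W3, W4}.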